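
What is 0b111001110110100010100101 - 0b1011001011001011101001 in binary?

Subtract column by column in base 2:
  1-1 → 0
  0-0 → 0
  1-0 → 1
  0-1 → 1 (borrow)
  0-0-1 → 1 (borrow)
  1-1-1 → 1 (borrow)
  0-1-1 → 0 (borrow)
  1-1-1 → 1 (borrow)
  0-0-1 → 1 (borrow)
  0-1-1 → 0 (borrow)
  0-0-1 → 1 (borrow)
  1-0-1 → 0
  0-1 → 1 (borrow)
  1-1-1 → 1 (borrow)
  1-0-1 → 0
  0-1 → 1 (borrow)
  1-0-1 → 0
  1-0 → 1
  1-1 → 0
  0-1 → 1 (borrow)
  0-0-1 → 1 (borrow)
  1-1-1 → 1 (borrow)
  1-0-1 → 0
  1-0 → 1

0b101110101011010110111100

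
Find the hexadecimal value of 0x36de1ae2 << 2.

0xdb786b88

2 bits is not a whole number of base-16 digits; in binary: 110110110111100001101011100010 << 2 = 11011011011110000110101110001000.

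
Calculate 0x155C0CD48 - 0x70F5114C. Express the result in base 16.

Subtract column by column in base 16:
  8-C → C (borrow)
  4-4-1 → F (borrow)
  D-1-1 → B
  C-1 → B
  0-5 → B (borrow)
  C-F-1 → C (borrow)
  5-0-1 → 4
  5-7 → E (borrow)
  1-0-1 → 0

0xE4CBBBFC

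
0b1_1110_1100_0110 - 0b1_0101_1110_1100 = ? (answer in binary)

0b100011011010

Subtract column by column in base 2:
  0-0 → 0
  1-0 → 1
  1-1 → 0
  0-1 → 1 (borrow)
  0-0-1 → 1 (borrow)
  0-1-1 → 0 (borrow)
  1-1-1 → 1 (borrow)
  1-1-1 → 1 (borrow)
  0-1-1 → 0 (borrow)
  1-0-1 → 0
  1-1 → 0
  1-0 → 1
  1-1 → 0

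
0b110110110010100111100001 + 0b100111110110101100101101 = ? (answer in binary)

0b1011110101001010100001110

Add column by column in base 2, right to left:
  1+1 = 0 carry 1
  0+0+1 = 1
  0+1 = 1
  0+1 = 1
  0+0 = 0
  1+1 = 0 carry 1
  1+0+1 = 0 carry 1
  1+0+1 = 0 carry 1
  1+1+1 = 1 carry 1
  0+1+1 = 0 carry 1
  0+0+1 = 1
  1+1 = 0 carry 1
  0+0+1 = 1
  1+1 = 0 carry 1
  0+1+1 = 0 carry 1
  0+0+1 = 1
  1+1 = 0 carry 1
  1+1+1 = 1 carry 1
  0+1+1 = 0 carry 1
  1+1+1 = 1 carry 1
  1+1+1 = 1 carry 1
  0+0+1 = 1
  1+0 = 1
  1+1 = 0 carry 1
  final carry 1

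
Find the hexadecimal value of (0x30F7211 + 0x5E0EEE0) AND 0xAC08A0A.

Add column by column in base 16, right to left:
  1+0 = 1
  1+E = F
  2+E = 0 carry 1
  7+E+1 = 6 carry 1
  F+0+1 = 0 carry 1
  0+E+1 = F
  3+5 = 8
Sum = 0x8F060F1; now AND with 0xAC08A0A:
  8&A=8, F&C=C, 0&0=0, 6&8=0, 0&A=0, F&0=0, 1&A=0

0x8C00000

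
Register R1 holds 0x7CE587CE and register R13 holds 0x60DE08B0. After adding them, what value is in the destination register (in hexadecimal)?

Add column by column in base 16, right to left:
  E+0 = E
  C+B = 7 carry 1
  7+8+1 = 0 carry 1
  8+0+1 = 9
  5+E = 3 carry 1
  E+D+1 = C carry 1
  C+0+1 = D
  7+6 = D

0xDDC3907E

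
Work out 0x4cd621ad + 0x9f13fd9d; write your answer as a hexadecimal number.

Add column by column in base 16, right to left:
  d+d = a carry 1
  a+9+1 = 4 carry 1
  1+d+1 = f
  2+f = 1 carry 1
  6+3+1 = a
  d+1 = e
  c+f = b carry 1
  4+9+1 = e

0xebea1f4a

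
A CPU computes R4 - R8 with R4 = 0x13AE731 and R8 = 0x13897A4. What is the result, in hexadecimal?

0x24F8D

Subtract column by column in base 16:
  1-4 → D (borrow)
  3-A-1 → 8 (borrow)
  7-7-1 → F (borrow)
  E-9-1 → 4
  A-8 → 2
  3-3 → 0
  1-1 → 0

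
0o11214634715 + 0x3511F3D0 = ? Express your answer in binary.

0o11214634715 = 0b1001010001100110011100111001101 in binary.
0x3511F3D0 = 0b110101000100011111001111010000 in binary.
Add column by column in base 2, right to left:
  1+0 = 1
  0+0 = 0
  1+0 = 1
  1+0 = 1
  0+1 = 1
  0+0 = 0
  1+1 = 0 carry 1
  1+1+1 = 1 carry 1
  1+1+1 = 1 carry 1
  0+1+1 = 0 carry 1
  0+0+1 = 1
  1+0 = 1
  1+1 = 0 carry 1
  1+1+1 = 1 carry 1
  0+1+1 = 0 carry 1
  0+1+1 = 0 carry 1
  1+1+1 = 1 carry 1
  1+0+1 = 0 carry 1
  0+0+1 = 1
  0+0 = 0
  1+1 = 0 carry 1
  1+0+1 = 0 carry 1
  0+0+1 = 1
  0+0 = 0
  0+1 = 1
  1+0 = 1
  0+1 = 1
  1+0 = 1
  0+1 = 1
  0+1 = 1
  1+0 = 1

0b1111111010001010010110110011101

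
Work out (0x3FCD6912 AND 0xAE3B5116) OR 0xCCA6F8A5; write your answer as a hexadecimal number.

0xEEAFF9B7

0x3FCD6912 AND 0xAE3B5116 = 0x2E094112.
Then OR with 0xCCA6F8A5.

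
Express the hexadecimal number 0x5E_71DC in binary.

Expand each hex digit to 4 bits: 5=0101 E=1110 7=0111 1=0001 D=1101 C=1100.

0b10111100111000111011100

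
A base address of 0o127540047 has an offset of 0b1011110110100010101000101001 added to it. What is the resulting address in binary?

0b1101001110001110101001010000

0o127540047 = 0b1010111101100000000100111 in binary.
Add column by column in base 2, right to left:
  1+1 = 0 carry 1
  1+0+1 = 0 carry 1
  1+0+1 = 0 carry 1
  0+1+1 = 0 carry 1
  0+0+1 = 1
  1+1 = 0 carry 1
  0+0+1 = 1
  0+0 = 0
  0+0 = 0
  0+1 = 1
  0+0 = 0
  0+1 = 1
  0+0 = 0
  0+1 = 1
  1+0 = 1
  1+0 = 1
  0+0 = 0
  1+1 = 0 carry 1
  1+0+1 = 0 carry 1
  1+1+1 = 1 carry 1
  1+1+1 = 1 carry 1
  0+0+1 = 1
  1+1 = 0 carry 1
  0+1+1 = 0 carry 1
  1+1+1 = 1 carry 1
  0+1+1 = 0 carry 1
  0+0+1 = 1
  0+1 = 1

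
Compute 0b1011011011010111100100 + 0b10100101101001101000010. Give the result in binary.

Add column by column in base 2, right to left:
  0+0 = 0
  0+1 = 1
  1+0 = 1
  0+0 = 0
  0+0 = 0
  1+0 = 1
  1+1 = 0 carry 1
  1+0+1 = 0 carry 1
  1+1+1 = 1 carry 1
  0+1+1 = 0 carry 1
  1+0+1 = 0 carry 1
  0+0+1 = 1
  1+1 = 0 carry 1
  1+0+1 = 0 carry 1
  0+1+1 = 0 carry 1
  1+1+1 = 1 carry 1
  1+0+1 = 0 carry 1
  0+1+1 = 0 carry 1
  1+0+1 = 0 carry 1
  1+0+1 = 0 carry 1
  0+1+1 = 0 carry 1
  1+0+1 = 0 carry 1
  0+1+1 = 0 carry 1
  final carry 1

0b100000001000100100100110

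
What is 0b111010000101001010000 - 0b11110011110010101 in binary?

0b110110010001010111011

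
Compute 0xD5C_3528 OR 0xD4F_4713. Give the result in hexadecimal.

0xD5F773B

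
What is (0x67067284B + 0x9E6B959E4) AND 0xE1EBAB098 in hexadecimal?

Add column by column in base 16, right to left:
  B+4 = F
  4+E = 2 carry 1
  8+9+1 = 2 carry 1
  2+5+1 = 8
  7+9 = 0 carry 1
  6+B+1 = 2 carry 1
  0+6+1 = 7
  7+E = 5 carry 1
  6+9+1 = 0 carry 1
  final carry 1
Sum = 0x105720822F; now AND with 0xE1EBAB098:
  1&0=0, 0&E=0, 5&1=1, 7&E=6, 2&B=2, 0&A=0, 8&B=8, 2&0=0, 2&9=0, F&8=8

0x16208008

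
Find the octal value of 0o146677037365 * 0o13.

0o2153465532207

Multiply each base-8 digit by 11, carrying:
  5×11 = 55 → write 7 carry 6
  6×11+6 = 72 → write 0 carry 9
  3×11+9 = 42 → write 2 carry 5
  7×11+5 = 82 → write 2 carry 10
  3×11+10 = 43 → write 3 carry 5
  0×11+5 = 5 → write 5
  7×11 = 77 → write 5 carry 9
  7×11+9 = 86 → write 6 carry 10
  6×11+10 = 76 → write 4 carry 9
  6×11+9 = 75 → write 3 carry 9
  4×11+9 = 53 → write 5 carry 6
  1×11+6 = 17 → write 1 carry 2
  remaining carry: 2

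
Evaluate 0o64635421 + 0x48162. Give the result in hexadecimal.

0xD7BC73

0o64635421 = 0xD33B11 in hexadecimal.
Add column by column in base 16, right to left:
  1+2 = 3
  1+6 = 7
  B+1 = C
  3+8 = B
  3+4 = 7
  D+0 = D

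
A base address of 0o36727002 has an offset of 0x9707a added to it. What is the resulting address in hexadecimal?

0x851e7c

0o36727002 = 0x7bae02 in hexadecimal.
Add column by column in base 16, right to left:
  2+a = c
  0+7 = 7
  e+0 = e
  a+7 = 1 carry 1
  b+9+1 = 5 carry 1
  7+0+1 = 8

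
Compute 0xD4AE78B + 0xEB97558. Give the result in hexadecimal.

0x1C045CE3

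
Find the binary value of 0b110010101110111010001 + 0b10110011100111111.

Add column by column in base 2, right to left:
  1+1 = 0 carry 1
  0+1+1 = 0 carry 1
  0+1+1 = 0 carry 1
  0+1+1 = 0 carry 1
  1+1+1 = 1 carry 1
  0+1+1 = 0 carry 1
  1+0+1 = 0 carry 1
  1+0+1 = 0 carry 1
  1+1+1 = 1 carry 1
  0+1+1 = 0 carry 1
  1+1+1 = 1 carry 1
  1+0+1 = 0 carry 1
  1+0+1 = 0 carry 1
  0+1+1 = 0 carry 1
  1+1+1 = 1 carry 1
  0+0+1 = 1
  1+1 = 0 carry 1
  0+0+1 = 1
  0+0 = 0
  1+0 = 1
  1+0 = 1

0b110101100010100010000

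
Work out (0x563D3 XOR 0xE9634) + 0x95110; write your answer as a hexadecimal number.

First 0x563D3 XOR 0xE9634 = 0xBF5E7.
Add column by column in base 16, right to left:
  7+0 = 7
  E+1 = F
  5+1 = 6
  F+5 = 4 carry 1
  B+9+1 = 5 carry 1
  final carry 1

0x1546F7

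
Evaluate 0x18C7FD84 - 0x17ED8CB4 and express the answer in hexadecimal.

Subtract column by column in base 16:
  4-4 → 0
  8-B → D (borrow)
  D-C-1 → 0
  F-8 → 7
  7-D → A (borrow)
  C-E-1 → D (borrow)
  8-7-1 → 0
  1-1 → 0

0xDA70D0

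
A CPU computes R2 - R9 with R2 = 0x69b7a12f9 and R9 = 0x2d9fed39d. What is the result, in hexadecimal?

0x3c17b3f5c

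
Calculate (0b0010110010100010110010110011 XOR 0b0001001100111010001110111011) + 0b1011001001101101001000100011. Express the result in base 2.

First 0b0010110010100010110010110011 XOR 0b0001001100111010001110111011 = 0b0011111110011000111100001000.
Add column by column in base 2, right to left:
  0+1 = 1
  0+1 = 1
  0+0 = 0
  1+0 = 1
  0+0 = 0
  0+1 = 1
  0+0 = 0
  0+0 = 0
  1+0 = 1
  1+1 = 0 carry 1
  1+0+1 = 0 carry 1
  1+0+1 = 0 carry 1
  0+1+1 = 0 carry 1
  0+0+1 = 1
  0+1 = 1
  1+1 = 0 carry 1
  1+0+1 = 0 carry 1
  0+1+1 = 0 carry 1
  0+1+1 = 0 carry 1
  1+0+1 = 0 carry 1
  1+0+1 = 0 carry 1
  1+1+1 = 1 carry 1
  1+0+1 = 0 carry 1
  1+0+1 = 0 carry 1
  1+1+1 = 1 carry 1
  1+1+1 = 1 carry 1
  0+0+1 = 1
  0+1 = 1

0b1111001000000110000100101011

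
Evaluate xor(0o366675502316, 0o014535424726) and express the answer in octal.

0o372340126430

XOR each oct digit independently (no carries):
  3^0=3, 6^1=7, 6^4=2, 6^5=3, 7^3=4, 5^5=0, 5^4=1, 0^2=2, 2^4=6, 3^7=4, 1^2=3, 6^6=0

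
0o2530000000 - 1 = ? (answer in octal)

The trailing 7 digits are 0, so subtracting 1 borrows through: they become 7 and the next digit up decrements.

0o2527777777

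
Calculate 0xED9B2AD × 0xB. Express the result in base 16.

0xA35AAD6F

Multiply each base-16 digit by 11, carrying:
  D×11 = 143 → write F carry 8
  A×11+8 = 118 → write 6 carry 7
  2×11+7 = 29 → write D carry 1
  B×11+1 = 122 → write A carry 7
  9×11+7 = 106 → write A carry 6
  D×11+6 = 149 → write 5 carry 9
  E×11+9 = 163 → write 3 carry 10
  remaining carry: A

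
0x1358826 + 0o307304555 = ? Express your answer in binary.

0b100010100110001000110010011

0x1358826 = 0b1001101011000100000100110 in binary.
0o307304555 = 0b11000111011000100101101101 in binary.
Add column by column in base 2, right to left:
  0+1 = 1
  1+0 = 1
  1+1 = 0 carry 1
  0+1+1 = 0 carry 1
  0+0+1 = 1
  1+1 = 0 carry 1
  0+1+1 = 0 carry 1
  0+0+1 = 1
  0+1 = 1
  0+0 = 0
  0+0 = 0
  1+1 = 0 carry 1
  0+0+1 = 1
  0+0 = 0
  0+0 = 0
  1+1 = 0 carry 1
  1+1+1 = 1 carry 1
  0+0+1 = 1
  1+1 = 0 carry 1
  0+1+1 = 0 carry 1
  1+1+1 = 1 carry 1
  1+0+1 = 0 carry 1
  0+0+1 = 1
  0+0 = 0
  1+1 = 0 carry 1
  0+1+1 = 0 carry 1
  final carry 1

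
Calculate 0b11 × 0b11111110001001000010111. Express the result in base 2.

Multiply each base-2 digit by 3, carrying:
  1×3 = 3 → write 1 carry 1
  1×3+1 = 4 → write 0 carry 2
  1×3+2 = 5 → write 1 carry 2
  0×3+2 = 2 → write 0 carry 1
  1×3+1 = 4 → write 0 carry 2
  0×3+2 = 2 → write 0 carry 1
  0×3+1 = 1 → write 1
  0×3 = 0 → write 0
  0×3 = 0 → write 0
  1×3 = 3 → write 1 carry 1
  0×3+1 = 1 → write 1
  0×3 = 0 → write 0
  1×3 = 3 → write 1 carry 1
  0×3+1 = 1 → write 1
  0×3 = 0 → write 0
  0×3 = 0 → write 0
  1×3 = 3 → write 1 carry 1
  1×3+1 = 4 → write 0 carry 2
  1×3+2 = 5 → write 1 carry 2
  1×3+2 = 5 → write 1 carry 2
  1×3+2 = 5 → write 1 carry 2
  1×3+2 = 5 → write 1 carry 2
  1×3+2 = 5 → write 1 carry 2
  remaining carry: 10

0b1011111010011011001000101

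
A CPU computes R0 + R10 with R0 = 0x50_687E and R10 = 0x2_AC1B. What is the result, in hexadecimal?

0x531499

Add column by column in base 16, right to left:
  E+B = 9 carry 1
  7+1+1 = 9
  8+C = 4 carry 1
  6+A+1 = 1 carry 1
  0+2+1 = 3
  5+0 = 5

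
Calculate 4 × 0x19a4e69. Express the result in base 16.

0x66939a4

Multiply each base-16 digit by 4, carrying:
  9×4 = 36 → write 4 carry 2
  6×4+2 = 26 → write a carry 1
  e×4+1 = 57 → write 9 carry 3
  4×4+3 = 19 → write 3 carry 1
  a×4+1 = 41 → write 9 carry 2
  9×4+2 = 38 → write 6 carry 2
  1×4+2 = 6 → write 6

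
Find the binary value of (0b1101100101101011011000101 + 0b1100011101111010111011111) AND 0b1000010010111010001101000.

0b1000000010100010000100000

Add column by column in base 2, right to left:
  1+1 = 0 carry 1
  0+1+1 = 0 carry 1
  1+1+1 = 1 carry 1
  0+1+1 = 0 carry 1
  0+1+1 = 0 carry 1
  0+0+1 = 1
  1+1 = 0 carry 1
  1+1+1 = 1 carry 1
  0+1+1 = 0 carry 1
  1+0+1 = 0 carry 1
  1+1+1 = 1 carry 1
  0+0+1 = 1
  1+1 = 0 carry 1
  0+1+1 = 0 carry 1
  1+1+1 = 1 carry 1
  1+1+1 = 1 carry 1
  0+0+1 = 1
  1+1 = 0 carry 1
  0+1+1 = 0 carry 1
  0+1+1 = 0 carry 1
  1+0+1 = 0 carry 1
  1+0+1 = 0 carry 1
  0+0+1 = 1
  1+1 = 0 carry 1
  1+1+1 = 1 carry 1
  final carry 1
Sum = 0b11010000011100110010100100; now AND with 0b1000010010111010001101000:
  11010000011100110010100100
& 01000010010111010001101000
= 01000000010100010000100000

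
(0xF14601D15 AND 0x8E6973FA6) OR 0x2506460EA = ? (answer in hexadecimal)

0xA54647DEE

0xF14601D15 AND 0x8E6973FA6 = 0x804001D04.
Then OR with 0x2506460EA.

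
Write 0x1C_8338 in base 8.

0o7101470

Expand each hex digit to 4 bits: 1=0001 C=1100 8=1000 3=0011 3=0011 8=1000.
Group the bits in threes: 111 001 000 001 100 111 000 → 7101470.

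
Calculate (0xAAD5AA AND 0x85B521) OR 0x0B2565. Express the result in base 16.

0x8BB565

0xAAD5AA AND 0x85B521 = 0x809520.
Then OR with 0x0B2565.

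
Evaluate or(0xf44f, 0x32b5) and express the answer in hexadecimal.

0xf6ff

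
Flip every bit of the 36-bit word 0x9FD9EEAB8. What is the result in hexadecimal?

0x602611547

Each hex digit d becomes F−d:
  9→6, F→0, D→2, 9→6, E→1, E→1, A→5, B→4, 8→7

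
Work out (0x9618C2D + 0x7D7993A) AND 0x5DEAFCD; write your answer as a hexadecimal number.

0x1182545

Add column by column in base 16, right to left:
  D+A = 7 carry 1
  2+3+1 = 6
  C+9 = 5 carry 1
  8+9+1 = 2 carry 1
  1+7+1 = 9
  6+D = 3 carry 1
  9+7+1 = 1 carry 1
  final carry 1
Sum = 0x11392567; now AND with 0x5DEAFCD:
  1&0=0, 1&5=1, 3&D=1, 9&E=8, 2&A=2, 5&F=5, 6&C=4, 7&D=5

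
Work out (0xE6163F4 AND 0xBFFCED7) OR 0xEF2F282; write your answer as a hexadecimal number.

0xE6163F4 AND 0xBFFCED7 = 0xA6142D4.
Then OR with 0xEF2F282.

0xEF3F2D6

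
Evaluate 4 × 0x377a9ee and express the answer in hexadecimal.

Multiply each base-16 digit by 4, carrying:
  e×4 = 56 → write 8 carry 3
  e×4+3 = 59 → write b carry 3
  9×4+3 = 39 → write 7 carry 2
  a×4+2 = 42 → write a carry 2
  7×4+2 = 30 → write e carry 1
  7×4+1 = 29 → write d carry 1
  3×4+1 = 13 → write d

0xddea7b8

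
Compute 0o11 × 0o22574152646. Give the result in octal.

0o250535701326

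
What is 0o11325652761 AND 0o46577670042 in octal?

0o00125650040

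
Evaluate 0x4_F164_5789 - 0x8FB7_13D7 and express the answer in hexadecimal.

0x461AD43B2

Subtract column by column in base 16:
  9-7 → 2
  8-D → B (borrow)
  7-3-1 → 3
  5-1 → 4
  4-7 → D (borrow)
  6-B-1 → A (borrow)
  1-F-1 → 1 (borrow)
  F-8-1 → 6
  4-0 → 4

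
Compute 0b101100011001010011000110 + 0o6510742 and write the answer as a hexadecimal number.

0xcc26a8

0b101100011001010011000110 = 0xb194c6 in hexadecimal.
0o6510742 = 0x1a91e2 in hexadecimal.
Add column by column in base 16, right to left:
  6+2 = 8
  c+e = a carry 1
  4+1+1 = 6
  9+9 = 2 carry 1
  1+a+1 = c
  b+1 = c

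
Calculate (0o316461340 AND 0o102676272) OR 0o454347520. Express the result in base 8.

0o556767760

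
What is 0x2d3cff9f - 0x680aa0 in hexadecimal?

Subtract column by column in base 16:
  f-0 → f
  9-a → f (borrow)
  f-a-1 → 4
  f-0 → f
  c-8 → 4
  3-6 → d (borrow)
  d-0-1 → c
  2-0 → 2

0x2cd4f4ff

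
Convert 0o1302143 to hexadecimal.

0x58463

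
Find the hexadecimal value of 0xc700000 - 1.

The trailing 5 digits are 0, so subtracting 1 borrows through: they become F and the next digit up decrements.

0xc6fffff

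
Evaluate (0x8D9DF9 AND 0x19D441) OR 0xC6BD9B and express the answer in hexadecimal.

0x8D9DF9 AND 0x19D441 = 0x099441.
Then OR with 0xC6BD9B.

0xCFBDDB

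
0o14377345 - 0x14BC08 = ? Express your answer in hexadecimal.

0o14377345 = 0x31FEE5 in hexadecimal.
Subtract column by column in base 16:
  5-8 → D (borrow)
  E-0-1 → D
  E-C → 2
  F-B → 4
  1-4 → D (borrow)
  3-1-1 → 1

0x1D42DD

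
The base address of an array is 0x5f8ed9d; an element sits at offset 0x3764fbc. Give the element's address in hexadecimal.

0x96f3d59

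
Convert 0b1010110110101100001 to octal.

Group the bits in threes: 001 010 110 110 101 100 001 → 1266541.

0o1266541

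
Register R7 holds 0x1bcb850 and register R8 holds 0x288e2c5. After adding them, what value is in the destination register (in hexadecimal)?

0x4459b15

Add column by column in base 16, right to left:
  0+5 = 5
  5+c = 1 carry 1
  8+2+1 = b
  b+e = 9 carry 1
  c+8+1 = 5 carry 1
  b+8+1 = 4 carry 1
  1+2+1 = 4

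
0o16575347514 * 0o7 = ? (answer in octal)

Multiply each base-8 digit by 7, carrying:
  4×7 = 28 → write 4 carry 3
  1×7+3 = 10 → write 2 carry 1
  5×7+1 = 36 → write 4 carry 4
  7×7+4 = 53 → write 5 carry 6
  4×7+6 = 34 → write 2 carry 4
  3×7+4 = 25 → write 1 carry 3
  5×7+3 = 38 → write 6 carry 4
  7×7+4 = 53 → write 5 carry 6
  5×7+6 = 41 → write 1 carry 5
  6×7+5 = 47 → write 7 carry 5
  1×7+5 = 12 → write 4 carry 1
  remaining carry: 1

0o147156125424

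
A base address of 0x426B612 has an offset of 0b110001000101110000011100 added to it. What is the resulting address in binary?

0x426B612 = 0b100001001101011011000010010 in binary.
Add column by column in base 2, right to left:
  0+0 = 0
  1+0 = 1
  0+1 = 1
  0+1 = 1
  1+1 = 0 carry 1
  0+0+1 = 1
  0+0 = 0
  0+0 = 0
  0+0 = 0
  1+0 = 1
  1+1 = 0 carry 1
  0+1+1 = 0 carry 1
  1+1+1 = 1 carry 1
  1+0+1 = 0 carry 1
  0+1+1 = 0 carry 1
  1+0+1 = 0 carry 1
  0+0+1 = 1
  1+0 = 1
  1+1 = 0 carry 1
  0+0+1 = 1
  0+0 = 0
  1+0 = 1
  0+1 = 1
  0+1 = 1
  0+0 = 0
  0+0 = 0
  1+0 = 1

0b100111010110001001000101110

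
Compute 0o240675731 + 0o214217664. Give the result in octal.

0o455115615

Add column by column in base 8, right to left:
  1+4 = 5
  3+6 = 1 carry 1
  7+6+1 = 6 carry 1
  5+7+1 = 5 carry 1
  7+1+1 = 1 carry 1
  6+2+1 = 1 carry 1
  0+4+1 = 5
  4+1 = 5
  2+2 = 4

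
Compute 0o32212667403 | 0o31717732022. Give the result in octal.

OR each oct digit independently (no carries):
  3|3=3, 2|1=3, 2|7=7, 1|1=1, 2|7=7, 6|7=7, 6|3=7, 7|2=7, 4|0=4, 0|2=2, 3|2=3

0o33717777423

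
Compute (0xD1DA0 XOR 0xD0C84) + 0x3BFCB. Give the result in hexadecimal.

0x3D0EF

First 0xD1DA0 XOR 0xD0C84 = 0x01124.
Add column by column in base 16, right to left:
  4+B = F
  2+C = E
  1+F = 0 carry 1
  1+B+1 = D
  0+3 = 3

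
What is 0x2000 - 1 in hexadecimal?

The trailing 3 digits are 0, so subtracting 1 borrows through: they become F and the next digit up decrements.

0x1FFF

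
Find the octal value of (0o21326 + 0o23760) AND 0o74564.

Add column by column in base 8, right to left:
  6+0 = 6
  2+6 = 0 carry 1
  3+7+1 = 3 carry 1
  1+3+1 = 5
  2+2 = 4
Sum = 0o45306; now AND with 0o74564:
  4&7=4, 5&4=4, 3&5=1, 0&6=0, 6&4=4

0o44104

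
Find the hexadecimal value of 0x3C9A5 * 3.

0xB5CEF

Multiply each base-16 digit by 3, carrying:
  5×3 = 15 → write F
  A×3 = 30 → write E carry 1
  9×3+1 = 28 → write C carry 1
  C×3+1 = 37 → write 5 carry 2
  3×3+2 = 11 → write B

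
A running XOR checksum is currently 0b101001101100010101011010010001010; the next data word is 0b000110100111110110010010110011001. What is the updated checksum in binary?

XOR bit by bit (1 where the bits differ):
  101001101100010101011010010001010
^ 000110100111110110010010110011001
= 101111001011100011001000100010011

0b101111001011100011001000100010011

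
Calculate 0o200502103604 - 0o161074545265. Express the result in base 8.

0o17405336317

Subtract column by column in base 8:
  4-5 → 7 (borrow)
  0-6-1 → 1 (borrow)
  6-2-1 → 3
  3-5 → 6 (borrow)
  0-4-1 → 3 (borrow)
  1-5-1 → 3 (borrow)
  2-4-1 → 5 (borrow)
  0-7-1 → 0 (borrow)
  5-0-1 → 4
  0-1 → 7 (borrow)
  0-6-1 → 1 (borrow)
  2-1-1 → 0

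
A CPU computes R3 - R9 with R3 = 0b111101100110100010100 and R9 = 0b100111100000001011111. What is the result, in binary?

Subtract column by column in base 2:
  0-1 → 1 (borrow)
  0-1-1 → 0 (borrow)
  1-1-1 → 1 (borrow)
  0-1-1 → 0 (borrow)
  1-1-1 → 1 (borrow)
  0-0-1 → 1 (borrow)
  0-1-1 → 0 (borrow)
  0-0-1 → 1 (borrow)
  1-0-1 → 0
  0-0 → 0
  1-0 → 1
  1-0 → 1
  0-0 → 0
  0-0 → 0
  1-1 → 0
  1-1 → 0
  0-1 → 1 (borrow)
  1-1-1 → 1 (borrow)
  1-0-1 → 0
  1-0 → 1
  1-1 → 0

0b10110000110010110101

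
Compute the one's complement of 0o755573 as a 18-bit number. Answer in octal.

0o022204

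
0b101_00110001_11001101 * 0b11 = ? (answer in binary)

Multiply each base-2 digit by 3, carrying:
  1×3 = 3 → write 1 carry 1
  0×3+1 = 1 → write 1
  1×3 = 3 → write 1 carry 1
  1×3+1 = 4 → write 0 carry 2
  0×3+2 = 2 → write 0 carry 1
  0×3+1 = 1 → write 1
  1×3 = 3 → write 1 carry 1
  1×3+1 = 4 → write 0 carry 2
  1×3+2 = 5 → write 1 carry 2
  0×3+2 = 2 → write 0 carry 1
  0×3+1 = 1 → write 1
  0×3 = 0 → write 0
  1×3 = 3 → write 1 carry 1
  1×3+1 = 4 → write 0 carry 2
  0×3+2 = 2 → write 0 carry 1
  0×3+1 = 1 → write 1
  1×3 = 3 → write 1 carry 1
  0×3+1 = 1 → write 1
  1×3 = 3 → write 1 carry 1
  remaining carry: 1

0b11111001010101100111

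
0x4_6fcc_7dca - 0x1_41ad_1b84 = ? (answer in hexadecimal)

0x32e1f6246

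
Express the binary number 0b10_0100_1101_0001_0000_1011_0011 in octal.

0o223210263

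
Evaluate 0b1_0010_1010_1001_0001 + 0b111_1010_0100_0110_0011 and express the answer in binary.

0b10001100111011110100

Add column by column in base 2, right to left:
  1+1 = 0 carry 1
  0+1+1 = 0 carry 1
  0+0+1 = 1
  0+0 = 0
  1+0 = 1
  0+1 = 1
  0+1 = 1
  1+0 = 1
  0+0 = 0
  1+0 = 1
  0+1 = 1
  1+0 = 1
  0+0 = 0
  1+1 = 0 carry 1
  0+0+1 = 1
  0+1 = 1
  1+1 = 0 carry 1
  0+1+1 = 0 carry 1
  0+1+1 = 0 carry 1
  final carry 1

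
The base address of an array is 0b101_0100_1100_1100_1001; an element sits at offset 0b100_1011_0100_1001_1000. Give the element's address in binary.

Add column by column in base 2, right to left:
  1+0 = 1
  0+0 = 0
  0+0 = 0
  1+1 = 0 carry 1
  0+1+1 = 0 carry 1
  0+0+1 = 1
  1+0 = 1
  1+1 = 0 carry 1
  0+0+1 = 1
  0+0 = 0
  1+1 = 0 carry 1
  1+0+1 = 0 carry 1
  0+1+1 = 0 carry 1
  0+1+1 = 0 carry 1
  1+0+1 = 0 carry 1
  0+1+1 = 0 carry 1
  1+0+1 = 0 carry 1
  0+0+1 = 1
  1+1 = 0 carry 1
  final carry 1

0b10100000000101100001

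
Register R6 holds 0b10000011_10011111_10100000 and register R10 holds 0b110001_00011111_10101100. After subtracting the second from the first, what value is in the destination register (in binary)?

0b10100100111111111110100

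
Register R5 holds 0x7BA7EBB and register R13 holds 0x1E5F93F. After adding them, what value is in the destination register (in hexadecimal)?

Add column by column in base 16, right to left:
  B+F = A carry 1
  B+3+1 = F
  E+9 = 7 carry 1
  7+F+1 = 7 carry 1
  A+5+1 = 0 carry 1
  B+E+1 = A carry 1
  7+1+1 = 9

0x9A077FA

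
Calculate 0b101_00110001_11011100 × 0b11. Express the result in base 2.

Multiply each base-2 digit by 3, carrying:
  0×3 = 0 → write 0
  0×3 = 0 → write 0
  1×3 = 3 → write 1 carry 1
  1×3+1 = 4 → write 0 carry 2
  1×3+2 = 5 → write 1 carry 2
  0×3+2 = 2 → write 0 carry 1
  1×3+1 = 4 → write 0 carry 2
  1×3+2 = 5 → write 1 carry 2
  1×3+2 = 5 → write 1 carry 2
  0×3+2 = 2 → write 0 carry 1
  0×3+1 = 1 → write 1
  0×3 = 0 → write 0
  1×3 = 3 → write 1 carry 1
  1×3+1 = 4 → write 0 carry 2
  0×3+2 = 2 → write 0 carry 1
  0×3+1 = 1 → write 1
  1×3 = 3 → write 1 carry 1
  0×3+1 = 1 → write 1
  1×3 = 3 → write 1 carry 1
  remaining carry: 1

0b11111001010110010100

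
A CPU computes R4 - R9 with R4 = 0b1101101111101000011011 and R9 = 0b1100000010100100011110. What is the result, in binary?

Subtract column by column in base 2:
  1-0 → 1
  1-1 → 0
  0-1 → 1 (borrow)
  1-1-1 → 1 (borrow)
  1-1-1 → 1 (borrow)
  0-0-1 → 1 (borrow)
  0-0-1 → 1 (borrow)
  0-0-1 → 1 (borrow)
  0-1-1 → 0 (borrow)
  1-0-1 → 0
  0-0 → 0
  1-1 → 0
  1-0 → 1
  1-1 → 0
  1-0 → 1
  1-0 → 1
  0-0 → 0
  1-0 → 1
  1-0 → 1
  0-0 → 0
  1-1 → 0
  1-1 → 0

0b1101101000011111101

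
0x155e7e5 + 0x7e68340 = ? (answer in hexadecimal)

0x93c6b25

Add column by column in base 16, right to left:
  5+0 = 5
  e+4 = 2 carry 1
  7+3+1 = b
  e+8 = 6 carry 1
  5+6+1 = c
  5+e = 3 carry 1
  1+7+1 = 9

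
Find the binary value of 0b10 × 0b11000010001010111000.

Multiply each base-2 digit by 2, carrying:
  0×2 = 0 → write 0
  0×2 = 0 → write 0
  0×2 = 0 → write 0
  1×2 = 2 → write 0 carry 1
  1×2+1 = 3 → write 1 carry 1
  1×2+1 = 3 → write 1 carry 1
  0×2+1 = 1 → write 1
  1×2 = 2 → write 0 carry 1
  0×2+1 = 1 → write 1
  1×2 = 2 → write 0 carry 1
  0×2+1 = 1 → write 1
  0×2 = 0 → write 0
  0×2 = 0 → write 0
  1×2 = 2 → write 0 carry 1
  0×2+1 = 1 → write 1
  0×2 = 0 → write 0
  0×2 = 0 → write 0
  0×2 = 0 → write 0
  1×2 = 2 → write 0 carry 1
  1×2+1 = 3 → write 1 carry 1
  remaining carry: 1

0b110000100010101110000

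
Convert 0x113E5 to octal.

0o211745

Expand each hex digit to 4 bits: 1=0001 1=0001 3=0011 E=1110 5=0101.
Group the bits in threes: 010 001 001 111 100 101 → 211745.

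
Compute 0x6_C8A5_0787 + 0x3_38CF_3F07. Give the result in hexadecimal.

Add column by column in base 16, right to left:
  7+7 = E
  8+0 = 8
  7+F = 6 carry 1
  0+3+1 = 4
  5+F = 4 carry 1
  A+C+1 = 7 carry 1
  8+8+1 = 1 carry 1
  C+3+1 = 0 carry 1
  6+3+1 = A

0xA0174468E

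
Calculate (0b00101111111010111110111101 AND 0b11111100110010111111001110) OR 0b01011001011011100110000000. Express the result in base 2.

0b1111101111011111110001100

0b00101111111010111110111101 AND 0b11111100110010111111001110 = 0b00101100110010111110001100.
Then OR with 0b01011001011011100110000000.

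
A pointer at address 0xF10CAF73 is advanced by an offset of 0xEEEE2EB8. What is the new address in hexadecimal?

0x1DFFADE2B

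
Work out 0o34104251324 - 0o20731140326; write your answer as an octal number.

0o13153110776

Subtract column by column in base 8:
  4-6 → 6 (borrow)
  2-2-1 → 7 (borrow)
  3-3-1 → 7 (borrow)
  1-0-1 → 0
  5-4 → 1
  2-1 → 1
  4-1 → 3
  0-3 → 5 (borrow)
  1-7-1 → 1 (borrow)
  4-0-1 → 3
  3-2 → 1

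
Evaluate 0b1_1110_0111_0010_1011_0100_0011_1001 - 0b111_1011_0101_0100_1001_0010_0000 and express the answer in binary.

Subtract column by column in base 2:
  1-0 → 1
  0-0 → 0
  0-0 → 0
  1-0 → 1
  1-0 → 1
  1-1 → 0
  0-0 → 0
  0-0 → 0
  0-1 → 1 (borrow)
  0-0-1 → 1 (borrow)
  1-0-1 → 0
  0-1 → 1 (borrow)
  1-0-1 → 0
  1-0 → 1
  0-1 → 1 (borrow)
  1-0-1 → 0
  0-1 → 1 (borrow)
  1-0-1 → 0
  0-1 → 1 (borrow)
  0-0-1 → 1 (borrow)
  1-1-1 → 1 (borrow)
  1-1-1 → 1 (borrow)
  1-0-1 → 0
  0-1 → 1 (borrow)
  0-1-1 → 0 (borrow)
  1-1-1 → 1 (borrow)
  1-1-1 → 1 (borrow)
  1-0-1 → 0
  1-0 → 1

0b10110101111010110101100011001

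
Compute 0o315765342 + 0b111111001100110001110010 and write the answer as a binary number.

0o315765342 = 0b11001101111110101011100010 in binary.
Add column by column in base 2, right to left:
  0+0 = 0
  1+1 = 0 carry 1
  0+0+1 = 1
  0+0 = 0
  0+1 = 1
  1+1 = 0 carry 1
  1+1+1 = 1 carry 1
  1+0+1 = 0 carry 1
  0+0+1 = 1
  1+0 = 1
  0+1 = 1
  1+1 = 0 carry 1
  0+0+1 = 1
  1+0 = 1
  1+1 = 0 carry 1
  1+1+1 = 1 carry 1
  1+0+1 = 0 carry 1
  1+0+1 = 0 carry 1
  1+1+1 = 1 carry 1
  0+1+1 = 0 carry 1
  1+1+1 = 1 carry 1
  1+1+1 = 1 carry 1
  0+1+1 = 0 carry 1
  0+1+1 = 0 carry 1
  1+0+1 = 0 carry 1
  1+0+1 = 0 carry 1
  final carry 1

0b100001101001011011101010100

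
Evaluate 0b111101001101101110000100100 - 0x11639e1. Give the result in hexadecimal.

0b111101001101101110000100100 = 0x7a6dc24 in hexadecimal.
Subtract column by column in base 16:
  4-1 → 3
  2-e → 4 (borrow)
  c-9-1 → 2
  d-3 → a
  6-6 → 0
  a-1 → 9
  7-1 → 6

0x690a243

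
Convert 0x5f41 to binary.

0b101111101000001

Expand each hex digit to 4 bits: 5=0101 f=1111 4=0100 1=0001.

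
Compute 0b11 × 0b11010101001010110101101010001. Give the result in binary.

0b1001111111100000100000111110011

Multiply each base-2 digit by 3, carrying:
  1×3 = 3 → write 1 carry 1
  0×3+1 = 1 → write 1
  0×3 = 0 → write 0
  0×3 = 0 → write 0
  1×3 = 3 → write 1 carry 1
  0×3+1 = 1 → write 1
  1×3 = 3 → write 1 carry 1
  0×3+1 = 1 → write 1
  1×3 = 3 → write 1 carry 1
  1×3+1 = 4 → write 0 carry 2
  0×3+2 = 2 → write 0 carry 1
  1×3+1 = 4 → write 0 carry 2
  0×3+2 = 2 → write 0 carry 1
  1×3+1 = 4 → write 0 carry 2
  1×3+2 = 5 → write 1 carry 2
  0×3+2 = 2 → write 0 carry 1
  1×3+1 = 4 → write 0 carry 2
  0×3+2 = 2 → write 0 carry 1
  1×3+1 = 4 → write 0 carry 2
  0×3+2 = 2 → write 0 carry 1
  0×3+1 = 1 → write 1
  1×3 = 3 → write 1 carry 1
  0×3+1 = 1 → write 1
  1×3 = 3 → write 1 carry 1
  0×3+1 = 1 → write 1
  1×3 = 3 → write 1 carry 1
  0×3+1 = 1 → write 1
  1×3 = 3 → write 1 carry 1
  1×3+1 = 4 → write 0 carry 2
  remaining carry: 10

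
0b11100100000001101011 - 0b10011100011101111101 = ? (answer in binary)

Subtract column by column in base 2:
  1-1 → 0
  1-0 → 1
  0-1 → 1 (borrow)
  1-1-1 → 1 (borrow)
  0-1-1 → 0 (borrow)
  1-1-1 → 1 (borrow)
  1-1-1 → 1 (borrow)
  0-0-1 → 1 (borrow)
  0-1-1 → 0 (borrow)
  0-1-1 → 0 (borrow)
  0-1-1 → 0 (borrow)
  0-0-1 → 1 (borrow)
  0-0-1 → 1 (borrow)
  0-0-1 → 1 (borrow)
  1-1-1 → 1 (borrow)
  0-1-1 → 0 (borrow)
  0-1-1 → 0 (borrow)
  1-0-1 → 0
  1-0 → 1
  1-1 → 0

0b1000111100011101110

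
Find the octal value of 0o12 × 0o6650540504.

0o104226706250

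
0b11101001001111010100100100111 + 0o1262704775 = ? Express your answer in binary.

0b100111111100110011001100100100

0o1262704775 = 0b1010110010111000100111111101 in binary.
Add column by column in base 2, right to left:
  1+1 = 0 carry 1
  1+0+1 = 0 carry 1
  1+1+1 = 1 carry 1
  0+1+1 = 0 carry 1
  0+1+1 = 0 carry 1
  1+1+1 = 1 carry 1
  0+1+1 = 0 carry 1
  0+1+1 = 0 carry 1
  1+1+1 = 1 carry 1
  0+0+1 = 1
  0+0 = 0
  1+1 = 0 carry 1
  0+0+1 = 1
  1+0 = 1
  0+0 = 0
  1+1 = 0 carry 1
  1+1+1 = 1 carry 1
  1+1+1 = 1 carry 1
  1+0+1 = 0 carry 1
  0+1+1 = 0 carry 1
  0+0+1 = 1
  1+0 = 1
  0+1 = 1
  0+1 = 1
  1+0 = 1
  0+1 = 1
  1+0 = 1
  1+1 = 0 carry 1
  1+0+1 = 0 carry 1
  final carry 1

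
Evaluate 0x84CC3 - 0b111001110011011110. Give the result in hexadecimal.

0b111001110011011110 = 0x39CDE in hexadecimal.
Subtract column by column in base 16:
  3-E → 5 (borrow)
  C-D-1 → E (borrow)
  C-C-1 → F (borrow)
  4-9-1 → A (borrow)
  8-3-1 → 4

0x4AFE5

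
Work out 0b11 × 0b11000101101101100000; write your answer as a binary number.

Multiply each base-2 digit by 3, carrying:
  0×3 = 0 → write 0
  0×3 = 0 → write 0
  0×3 = 0 → write 0
  0×3 = 0 → write 0
  0×3 = 0 → write 0
  1×3 = 3 → write 1 carry 1
  1×3+1 = 4 → write 0 carry 2
  0×3+2 = 2 → write 0 carry 1
  1×3+1 = 4 → write 0 carry 2
  1×3+2 = 5 → write 1 carry 2
  0×3+2 = 2 → write 0 carry 1
  1×3+1 = 4 → write 0 carry 2
  1×3+2 = 5 → write 1 carry 2
  0×3+2 = 2 → write 0 carry 1
  1×3+1 = 4 → write 0 carry 2
  0×3+2 = 2 → write 0 carry 1
  0×3+1 = 1 → write 1
  0×3 = 0 → write 0
  1×3 = 3 → write 1 carry 1
  1×3+1 = 4 → write 0 carry 2
  remaining carry: 10

0b1001010001001000100000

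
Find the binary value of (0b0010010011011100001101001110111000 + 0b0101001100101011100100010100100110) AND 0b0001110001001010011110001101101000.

Add column by column in base 2, right to left:
  0+0 = 0
  0+1 = 1
  0+1 = 1
  1+0 = 1
  1+0 = 1
  1+1 = 0 carry 1
  0+0+1 = 1
  1+0 = 1
  1+1 = 0 carry 1
  1+0+1 = 0 carry 1
  0+1+1 = 0 carry 1
  0+0+1 = 1
  1+0 = 1
  0+0 = 0
  1+1 = 0 carry 1
  1+0+1 = 0 carry 1
  0+0+1 = 1
  0+1 = 1
  0+1 = 1
  0+1 = 1
  1+0 = 1
  1+1 = 0 carry 1
  1+0+1 = 0 carry 1
  0+1+1 = 0 carry 1
  1+0+1 = 0 carry 1
  1+0+1 = 0 carry 1
  0+1+1 = 0 carry 1
  0+1+1 = 0 carry 1
  1+0+1 = 0 carry 1
  0+0+1 = 1
  0+1 = 1
  1+0 = 1
  0+1 = 1
Sum = 0b111100000000111110001100011011110; now AND with 0b0001110001001010011110001101101000:
  0111100000000111110001100011011110
& 0001110001001010011110001101101000
= 0001100000000010010000000001001000

0b1100000000010010000000001001000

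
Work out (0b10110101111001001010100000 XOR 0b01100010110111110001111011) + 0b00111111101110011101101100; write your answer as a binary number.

First 0b10110101111001001010100000 XOR 0b01100010110111110001111011 = 0b11010111001110111011011011.
Add column by column in base 2, right to left:
  1+0 = 1
  1+0 = 1
  0+1 = 1
  1+1 = 0 carry 1
  1+0+1 = 0 carry 1
  0+1+1 = 0 carry 1
  1+1+1 = 1 carry 1
  1+0+1 = 0 carry 1
  0+1+1 = 0 carry 1
  1+1+1 = 1 carry 1
  1+1+1 = 1 carry 1
  1+0+1 = 0 carry 1
  0+0+1 = 1
  1+1 = 0 carry 1
  1+1+1 = 1 carry 1
  1+1+1 = 1 carry 1
  0+0+1 = 1
  0+1 = 1
  1+1 = 0 carry 1
  1+1+1 = 1 carry 1
  1+1+1 = 1 carry 1
  0+1+1 = 0 carry 1
  1+1+1 = 1 carry 1
  0+1+1 = 0 carry 1
  1+0+1 = 0 carry 1
  1+0+1 = 0 carry 1
  final carry 1

0b100010110111101011001000111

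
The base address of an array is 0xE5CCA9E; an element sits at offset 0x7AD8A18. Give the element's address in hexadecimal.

Add column by column in base 16, right to left:
  E+8 = 6 carry 1
  9+1+1 = B
  A+A = 4 carry 1
  C+8+1 = 5 carry 1
  C+D+1 = A carry 1
  5+A+1 = 0 carry 1
  E+7+1 = 6 carry 1
  final carry 1

0x160A54B6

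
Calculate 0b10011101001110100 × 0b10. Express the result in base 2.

Multiply each base-2 digit by 2, carrying:
  0×2 = 0 → write 0
  0×2 = 0 → write 0
  1×2 = 2 → write 0 carry 1
  0×2+1 = 1 → write 1
  1×2 = 2 → write 0 carry 1
  1×2+1 = 3 → write 1 carry 1
  1×2+1 = 3 → write 1 carry 1
  0×2+1 = 1 → write 1
  0×2 = 0 → write 0
  1×2 = 2 → write 0 carry 1
  0×2+1 = 1 → write 1
  1×2 = 2 → write 0 carry 1
  1×2+1 = 3 → write 1 carry 1
  1×2+1 = 3 → write 1 carry 1
  0×2+1 = 1 → write 1
  0×2 = 0 → write 0
  1×2 = 2 → write 0 carry 1
  remaining carry: 1

0b100111010011101000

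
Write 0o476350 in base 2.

Each octal digit is 3 bits: 4=100 7=111 6=110 3=011 5=101 0=000.

0b100111110011101000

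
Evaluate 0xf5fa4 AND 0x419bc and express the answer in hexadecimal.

0x419a4

AND each hex digit independently (no carries):
  f&4=4, 5&1=1, f&9=9, a&b=a, 4&c=4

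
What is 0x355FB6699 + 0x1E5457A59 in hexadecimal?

0x53B40E0F2

Add column by column in base 16, right to left:
  9+9 = 2 carry 1
  9+5+1 = F
  6+A = 0 carry 1
  6+7+1 = E
  B+5 = 0 carry 1
  F+4+1 = 4 carry 1
  5+5+1 = B
  5+E = 3 carry 1
  3+1+1 = 5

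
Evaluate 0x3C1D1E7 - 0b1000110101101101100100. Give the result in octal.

0x3C1D1E7 = 0o360350747 in octal.
0b1000110101101101100100 = 0o10655544 in octal.
Subtract column by column in base 8:
  7-4 → 3
  4-4 → 0
  7-5 → 2
  0-5 → 3 (borrow)
  5-5-1 → 7 (borrow)
  3-6-1 → 4 (borrow)
  0-0-1 → 7 (borrow)
  6-1-1 → 4
  3-0 → 3

0o347473203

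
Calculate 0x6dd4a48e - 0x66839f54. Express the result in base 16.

0x751053a

Subtract column by column in base 16:
  e-4 → a
  8-5 → 3
  4-f → 5 (borrow)
  a-9-1 → 0
  4-3 → 1
  d-8 → 5
  d-6 → 7
  6-6 → 0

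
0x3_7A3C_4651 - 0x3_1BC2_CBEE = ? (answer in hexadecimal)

0x5E797A63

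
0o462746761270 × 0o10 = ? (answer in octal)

0o4627467612700

Multiply each base-8 digit by 8, carrying:
  0×8 = 0 → write 0
  7×8 = 56 → write 0 carry 7
  2×8+7 = 23 → write 7 carry 2
  1×8+2 = 10 → write 2 carry 1
  6×8+1 = 49 → write 1 carry 6
  7×8+6 = 62 → write 6 carry 7
  6×8+7 = 55 → write 7 carry 6
  4×8+6 = 38 → write 6 carry 4
  7×8+4 = 60 → write 4 carry 7
  2×8+7 = 23 → write 7 carry 2
  6×8+2 = 50 → write 2 carry 6
  4×8+6 = 38 → write 6 carry 4
  remaining carry: 4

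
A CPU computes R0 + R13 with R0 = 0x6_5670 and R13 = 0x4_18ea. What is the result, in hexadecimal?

Add column by column in base 16, right to left:
  0+a = a
  7+e = 5 carry 1
  6+8+1 = f
  5+1 = 6
  6+4 = a

0xa6f5a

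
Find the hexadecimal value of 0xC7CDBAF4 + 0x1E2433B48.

0x2AA10F63C

Add column by column in base 16, right to left:
  4+8 = C
  F+4 = 3 carry 1
  A+B+1 = 6 carry 1
  B+3+1 = F
  D+3 = 0 carry 1
  C+4+1 = 1 carry 1
  7+2+1 = A
  C+E = A carry 1
  0+1+1 = 2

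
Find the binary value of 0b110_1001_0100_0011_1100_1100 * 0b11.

Multiply each base-2 digit by 3, carrying:
  0×3 = 0 → write 0
  0×3 = 0 → write 0
  1×3 = 3 → write 1 carry 1
  1×3+1 = 4 → write 0 carry 2
  0×3+2 = 2 → write 0 carry 1
  0×3+1 = 1 → write 1
  1×3 = 3 → write 1 carry 1
  1×3+1 = 4 → write 0 carry 2
  1×3+2 = 5 → write 1 carry 2
  1×3+2 = 5 → write 1 carry 2
  0×3+2 = 2 → write 0 carry 1
  0×3+1 = 1 → write 1
  0×3 = 0 → write 0
  0×3 = 0 → write 0
  1×3 = 3 → write 1 carry 1
  0×3+1 = 1 → write 1
  1×3 = 3 → write 1 carry 1
  0×3+1 = 1 → write 1
  0×3 = 0 → write 0
  1×3 = 3 → write 1 carry 1
  0×3+1 = 1 → write 1
  1×3 = 3 → write 1 carry 1
  1×3+1 = 4 → write 0 carry 2
  remaining carry: 10

0b1001110111100101101100100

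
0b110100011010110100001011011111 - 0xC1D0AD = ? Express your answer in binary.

0b110011101010010111001000110010

0xC1D0AD = 0b110000011101000010101101 in binary.
Subtract column by column in base 2:
  1-1 → 0
  1-0 → 1
  1-1 → 0
  1-1 → 0
  1-0 → 1
  0-1 → 1 (borrow)
  1-0-1 → 0
  1-1 → 0
  0-0 → 0
  1-0 → 1
  0-0 → 0
  0-0 → 0
  0-1 → 1 (borrow)
  0-0-1 → 1 (borrow)
  1-1-1 → 1 (borrow)
  0-1-1 → 0 (borrow)
  1-1-1 → 1 (borrow)
  1-0-1 → 0
  0-0 → 0
  1-0 → 1
  0-0 → 0
  1-0 → 1
  1-1 → 0
  0-1 → 1 (borrow)
  0-0-1 → 1 (borrow)
  0-0-1 → 1 (borrow)
  1-0-1 → 0
  0-0 → 0
  1-0 → 1
  1-0 → 1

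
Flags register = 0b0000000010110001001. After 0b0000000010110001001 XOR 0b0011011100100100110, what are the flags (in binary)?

0b0011011110010101111

XOR bit by bit (1 where the bits differ):
  0000000010110001001
^ 0011011100100100110
= 0011011110010101111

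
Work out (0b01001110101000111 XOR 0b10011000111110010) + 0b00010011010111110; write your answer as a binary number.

0b11101001101110011

First 0b01001110101000111 XOR 0b10011000111110010 = 0b11010110010110101.
Add column by column in base 2, right to left:
  1+0 = 1
  0+1 = 1
  1+1 = 0 carry 1
  0+1+1 = 0 carry 1
  1+1+1 = 1 carry 1
  1+1+1 = 1 carry 1
  0+0+1 = 1
  1+1 = 0 carry 1
  0+0+1 = 1
  0+1 = 1
  1+1 = 0 carry 1
  1+0+1 = 0 carry 1
  0+0+1 = 1
  1+1 = 0 carry 1
  0+0+1 = 1
  1+0 = 1
  1+0 = 1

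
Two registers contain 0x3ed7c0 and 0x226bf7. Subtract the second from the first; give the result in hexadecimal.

Subtract column by column in base 16:
  0-7 → 9 (borrow)
  c-f-1 → c (borrow)
  7-b-1 → b (borrow)
  d-6-1 → 6
  e-2 → c
  3-2 → 1

0x1c6bc9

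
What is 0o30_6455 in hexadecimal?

Each octal digit is 3 bits: 3=011 0=000 6=110 4=100 5=101 5=101.
Group the bits into nibbles: 0001 1000 1101 0010 1101 → 18d2d.

0x18d2d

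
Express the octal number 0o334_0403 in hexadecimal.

0xDC103

Each octal digit is 3 bits: 3=011 3=011 4=100 0=000 4=100 0=000 3=011.
Group the bits into nibbles: 1101 1100 0001 0000 0011 → DC103.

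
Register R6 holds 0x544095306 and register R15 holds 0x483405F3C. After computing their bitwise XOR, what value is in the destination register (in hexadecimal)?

0x1C7490C3A

XOR each hex digit independently (no carries):
  5^4=1, 4^8=C, 4^3=7, 0^4=4, 9^0=9, 5^5=0, 3^F=C, 0^3=3, 6^C=A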